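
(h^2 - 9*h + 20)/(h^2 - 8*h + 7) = (h^2 - 9*h + 20)/(h^2 - 8*h + 7)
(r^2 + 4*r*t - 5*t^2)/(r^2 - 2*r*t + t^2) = (r + 5*t)/(r - t)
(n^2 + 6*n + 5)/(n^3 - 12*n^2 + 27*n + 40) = (n + 5)/(n^2 - 13*n + 40)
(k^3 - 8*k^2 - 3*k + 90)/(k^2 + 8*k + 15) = (k^2 - 11*k + 30)/(k + 5)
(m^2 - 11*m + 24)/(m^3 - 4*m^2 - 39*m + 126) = (m - 8)/(m^2 - m - 42)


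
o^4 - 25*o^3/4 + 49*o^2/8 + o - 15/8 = (o - 5)*(o - 1)*(o - 3/4)*(o + 1/2)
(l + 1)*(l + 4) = l^2 + 5*l + 4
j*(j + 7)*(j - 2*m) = j^3 - 2*j^2*m + 7*j^2 - 14*j*m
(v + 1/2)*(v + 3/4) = v^2 + 5*v/4 + 3/8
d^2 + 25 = (d - 5*I)*(d + 5*I)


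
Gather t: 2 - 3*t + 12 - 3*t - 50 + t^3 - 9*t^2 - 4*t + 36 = t^3 - 9*t^2 - 10*t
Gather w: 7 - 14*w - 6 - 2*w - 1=-16*w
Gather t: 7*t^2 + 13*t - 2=7*t^2 + 13*t - 2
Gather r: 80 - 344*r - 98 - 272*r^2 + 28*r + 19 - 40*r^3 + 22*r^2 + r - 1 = -40*r^3 - 250*r^2 - 315*r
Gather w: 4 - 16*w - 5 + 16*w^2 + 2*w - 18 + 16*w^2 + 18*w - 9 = 32*w^2 + 4*w - 28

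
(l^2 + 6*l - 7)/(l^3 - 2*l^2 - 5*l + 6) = (l + 7)/(l^2 - l - 6)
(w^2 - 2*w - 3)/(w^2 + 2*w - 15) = (w + 1)/(w + 5)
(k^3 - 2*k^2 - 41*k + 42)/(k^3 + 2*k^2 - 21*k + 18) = (k - 7)/(k - 3)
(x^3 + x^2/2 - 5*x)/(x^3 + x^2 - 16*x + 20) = x*(2*x + 5)/(2*(x^2 + 3*x - 10))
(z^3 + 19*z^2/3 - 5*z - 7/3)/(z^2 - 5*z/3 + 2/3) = (3*z^2 + 22*z + 7)/(3*z - 2)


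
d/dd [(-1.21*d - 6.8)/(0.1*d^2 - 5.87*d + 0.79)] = (0.121*d^2 + 1.36*d - 40.8719)/(0.01*d^4 - 1.174*d^3 + 34.6149*d^2 - 9.2746*d + 0.6241)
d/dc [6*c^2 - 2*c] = 12*c - 2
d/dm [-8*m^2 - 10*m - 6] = -16*m - 10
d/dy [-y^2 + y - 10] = 1 - 2*y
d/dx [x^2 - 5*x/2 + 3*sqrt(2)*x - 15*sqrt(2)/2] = 2*x - 5/2 + 3*sqrt(2)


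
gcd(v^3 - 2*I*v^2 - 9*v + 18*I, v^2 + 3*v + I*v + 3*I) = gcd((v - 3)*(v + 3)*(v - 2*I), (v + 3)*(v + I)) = v + 3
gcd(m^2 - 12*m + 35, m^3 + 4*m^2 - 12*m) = 1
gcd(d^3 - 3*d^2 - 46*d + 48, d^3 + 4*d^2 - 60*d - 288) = d^2 - 2*d - 48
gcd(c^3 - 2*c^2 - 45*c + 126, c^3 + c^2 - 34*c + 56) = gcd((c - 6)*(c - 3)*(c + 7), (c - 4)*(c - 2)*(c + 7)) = c + 7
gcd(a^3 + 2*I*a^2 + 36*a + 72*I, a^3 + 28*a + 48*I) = a^2 - 4*I*a + 12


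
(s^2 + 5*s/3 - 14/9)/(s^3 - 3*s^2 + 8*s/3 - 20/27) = 3*(3*s + 7)/(9*s^2 - 21*s + 10)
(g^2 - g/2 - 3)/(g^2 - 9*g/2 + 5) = (2*g + 3)/(2*g - 5)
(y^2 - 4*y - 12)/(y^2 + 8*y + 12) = (y - 6)/(y + 6)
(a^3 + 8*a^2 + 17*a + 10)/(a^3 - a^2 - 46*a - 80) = (a + 1)/(a - 8)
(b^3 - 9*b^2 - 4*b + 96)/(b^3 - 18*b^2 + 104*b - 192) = (b + 3)/(b - 6)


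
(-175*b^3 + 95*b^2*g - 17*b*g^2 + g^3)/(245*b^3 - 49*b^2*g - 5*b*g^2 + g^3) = (-5*b + g)/(7*b + g)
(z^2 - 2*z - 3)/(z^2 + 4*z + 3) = (z - 3)/(z + 3)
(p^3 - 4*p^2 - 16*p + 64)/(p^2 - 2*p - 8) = (p^2 - 16)/(p + 2)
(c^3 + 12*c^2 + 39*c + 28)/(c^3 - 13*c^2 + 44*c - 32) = (c^3 + 12*c^2 + 39*c + 28)/(c^3 - 13*c^2 + 44*c - 32)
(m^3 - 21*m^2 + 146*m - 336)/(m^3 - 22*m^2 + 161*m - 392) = (m - 6)/(m - 7)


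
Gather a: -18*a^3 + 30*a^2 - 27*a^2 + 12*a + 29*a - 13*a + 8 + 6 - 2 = -18*a^3 + 3*a^2 + 28*a + 12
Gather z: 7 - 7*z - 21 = -7*z - 14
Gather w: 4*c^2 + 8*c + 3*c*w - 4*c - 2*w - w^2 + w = 4*c^2 + 4*c - w^2 + w*(3*c - 1)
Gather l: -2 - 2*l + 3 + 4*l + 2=2*l + 3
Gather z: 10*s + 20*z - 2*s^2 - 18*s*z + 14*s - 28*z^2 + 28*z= -2*s^2 + 24*s - 28*z^2 + z*(48 - 18*s)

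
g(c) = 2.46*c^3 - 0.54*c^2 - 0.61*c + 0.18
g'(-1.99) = 30.76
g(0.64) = 0.21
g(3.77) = 122.02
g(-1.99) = -20.13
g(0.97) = 1.33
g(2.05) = 17.85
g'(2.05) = 28.19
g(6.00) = 508.44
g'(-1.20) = 11.31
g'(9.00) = 587.45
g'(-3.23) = 79.87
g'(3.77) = 100.21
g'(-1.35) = 14.30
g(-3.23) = -86.38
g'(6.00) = 258.59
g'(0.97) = 5.29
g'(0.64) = 1.72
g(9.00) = 1744.29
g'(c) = 7.38*c^2 - 1.08*c - 0.61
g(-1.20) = -4.12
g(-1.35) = -6.03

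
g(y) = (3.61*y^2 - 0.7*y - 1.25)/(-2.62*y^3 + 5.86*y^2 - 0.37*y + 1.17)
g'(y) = (7.22*y - 0.7)/(-2.62*y^3 + 5.86*y^2 - 0.37*y + 1.17) + (3.61*y^2 - 0.7*y - 1.25)*(7.86*y^2 - 11.72*y + 0.37)/(-2.62*y^3 + 5.86*y^2 - 0.37*y + 1.17)^2 = (9.4582*y^4 - 3.668*y^3 - 7.0587*y^2 + 23.0974*y - 1.2815)/(6.8644*y^6 - 30.7064*y^5 + 36.2784*y^4 - 10.4672*y^3 + 13.8493*y^2 - 0.8658*y + 1.3689)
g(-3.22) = 0.26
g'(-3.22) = 0.04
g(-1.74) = 0.33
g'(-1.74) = 0.04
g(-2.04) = 0.31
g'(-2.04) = 0.05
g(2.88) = -1.92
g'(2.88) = 2.96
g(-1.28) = 0.33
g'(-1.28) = -0.03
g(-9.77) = 0.12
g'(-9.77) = 0.01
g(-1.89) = 0.32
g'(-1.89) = 0.05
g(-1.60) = 0.33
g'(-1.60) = 0.03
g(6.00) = -0.35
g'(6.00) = 0.09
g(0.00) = -1.07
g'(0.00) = -0.94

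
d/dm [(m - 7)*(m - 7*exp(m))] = m - (m - 7)*(7*exp(m) - 1) - 7*exp(m)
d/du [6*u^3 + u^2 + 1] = 2*u*(9*u + 1)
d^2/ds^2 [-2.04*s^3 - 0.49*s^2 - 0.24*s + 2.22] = -12.24*s - 0.98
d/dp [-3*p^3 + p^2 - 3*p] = -9*p^2 + 2*p - 3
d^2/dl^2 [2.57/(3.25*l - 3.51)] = 54.29125/(3.25*l - 3.51)^3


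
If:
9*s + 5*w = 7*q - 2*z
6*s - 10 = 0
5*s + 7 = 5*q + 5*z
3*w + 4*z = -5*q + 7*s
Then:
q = 151/80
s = 5/3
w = -199/240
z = 283/240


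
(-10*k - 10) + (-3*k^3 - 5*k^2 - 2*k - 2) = -3*k^3 - 5*k^2 - 12*k - 12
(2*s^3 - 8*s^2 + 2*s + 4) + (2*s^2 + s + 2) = 2*s^3 - 6*s^2 + 3*s + 6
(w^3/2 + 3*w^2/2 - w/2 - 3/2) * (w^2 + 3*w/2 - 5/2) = w^5/2 + 9*w^4/4 + w^3/2 - 6*w^2 - w + 15/4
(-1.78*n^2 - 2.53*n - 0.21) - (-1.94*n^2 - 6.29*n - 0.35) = 0.16*n^2 + 3.76*n + 0.14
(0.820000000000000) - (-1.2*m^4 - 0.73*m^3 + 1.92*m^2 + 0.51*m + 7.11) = 1.2*m^4 + 0.73*m^3 - 1.92*m^2 - 0.51*m - 6.29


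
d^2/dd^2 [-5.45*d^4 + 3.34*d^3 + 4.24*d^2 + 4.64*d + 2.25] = -65.4*d^2 + 20.04*d + 8.48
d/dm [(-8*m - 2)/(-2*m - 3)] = 20/(2*m + 3)^2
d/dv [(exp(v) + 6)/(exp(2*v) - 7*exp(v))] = (-exp(2*v) - 12*exp(v) + 42)*exp(-v)/(exp(2*v) - 14*exp(v) + 49)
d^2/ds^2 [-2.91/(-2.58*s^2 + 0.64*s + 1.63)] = (38.740248*s^2 - 9.609984*s - 2.91*(5.16*s - 0.64)*(10.32*s - 1.28) - 24.475428)/(-2.58*s^2 + 0.64*s + 1.63)^3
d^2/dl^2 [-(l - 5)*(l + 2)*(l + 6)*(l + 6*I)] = -12*l^2 - l*(18 + 36*I) + 56 - 36*I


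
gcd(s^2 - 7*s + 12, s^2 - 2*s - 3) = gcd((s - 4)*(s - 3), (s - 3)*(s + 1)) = s - 3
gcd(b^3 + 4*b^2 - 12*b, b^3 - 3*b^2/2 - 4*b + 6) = b - 2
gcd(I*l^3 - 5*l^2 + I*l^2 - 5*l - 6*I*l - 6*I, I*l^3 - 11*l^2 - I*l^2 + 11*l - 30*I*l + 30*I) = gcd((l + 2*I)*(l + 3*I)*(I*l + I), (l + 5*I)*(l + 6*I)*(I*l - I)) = 1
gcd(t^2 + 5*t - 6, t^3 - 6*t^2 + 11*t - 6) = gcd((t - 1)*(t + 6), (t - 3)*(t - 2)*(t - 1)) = t - 1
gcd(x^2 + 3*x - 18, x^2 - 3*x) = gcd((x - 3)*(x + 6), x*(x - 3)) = x - 3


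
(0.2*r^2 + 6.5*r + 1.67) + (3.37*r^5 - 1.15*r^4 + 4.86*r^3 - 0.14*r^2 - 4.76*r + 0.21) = 3.37*r^5 - 1.15*r^4 + 4.86*r^3 + 0.06*r^2 + 1.74*r + 1.88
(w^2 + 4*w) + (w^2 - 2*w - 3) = 2*w^2 + 2*w - 3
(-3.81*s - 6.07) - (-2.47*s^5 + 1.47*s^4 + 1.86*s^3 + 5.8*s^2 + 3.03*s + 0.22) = 2.47*s^5 - 1.47*s^4 - 1.86*s^3 - 5.8*s^2 - 6.84*s - 6.29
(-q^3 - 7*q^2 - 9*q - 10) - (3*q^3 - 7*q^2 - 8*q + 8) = -4*q^3 - q - 18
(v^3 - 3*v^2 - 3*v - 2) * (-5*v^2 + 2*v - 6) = -5*v^5 + 17*v^4 + 3*v^3 + 22*v^2 + 14*v + 12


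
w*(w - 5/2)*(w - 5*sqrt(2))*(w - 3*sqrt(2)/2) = w^4 - 13*sqrt(2)*w^3/2 - 5*w^3/2 + 15*w^2 + 65*sqrt(2)*w^2/4 - 75*w/2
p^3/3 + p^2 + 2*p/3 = p*(p/3 + 1/3)*(p + 2)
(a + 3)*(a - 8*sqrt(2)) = a^2 - 8*sqrt(2)*a + 3*a - 24*sqrt(2)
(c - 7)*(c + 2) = c^2 - 5*c - 14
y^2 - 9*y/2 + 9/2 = (y - 3)*(y - 3/2)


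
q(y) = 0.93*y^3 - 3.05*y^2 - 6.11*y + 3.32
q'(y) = 2.79*y^2 - 6.1*y - 6.11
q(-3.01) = -31.28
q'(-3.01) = 37.53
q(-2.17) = -7.29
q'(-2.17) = 20.26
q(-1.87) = -2.00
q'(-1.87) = 15.05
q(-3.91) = -75.01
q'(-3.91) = 60.39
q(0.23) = 1.76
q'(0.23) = -7.37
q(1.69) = -11.23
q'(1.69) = -8.45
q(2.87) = -17.35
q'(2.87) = -0.64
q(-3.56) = -55.54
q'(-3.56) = 50.97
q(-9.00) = -866.71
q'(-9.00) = 274.78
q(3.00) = -17.35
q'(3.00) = 0.70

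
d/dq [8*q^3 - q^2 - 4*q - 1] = 24*q^2 - 2*q - 4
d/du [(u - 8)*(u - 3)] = 2*u - 11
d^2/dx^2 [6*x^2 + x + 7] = 12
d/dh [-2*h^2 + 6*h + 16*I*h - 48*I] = -4*h + 6 + 16*I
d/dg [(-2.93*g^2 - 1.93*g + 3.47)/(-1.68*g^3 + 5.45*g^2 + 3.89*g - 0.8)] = (-4.9224*g^4 - 6.4848*g^3 + 16.6096*g^2 - 33.135*g - 11.9543)/(2.8224*g^6 - 18.312*g^5 + 16.6321*g^4 + 45.089*g^3 + 6.4121*g^2 - 6.224*g + 0.64)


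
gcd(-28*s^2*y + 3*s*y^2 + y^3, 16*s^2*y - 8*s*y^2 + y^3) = -4*s*y + y^2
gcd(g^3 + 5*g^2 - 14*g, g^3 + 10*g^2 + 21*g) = g^2 + 7*g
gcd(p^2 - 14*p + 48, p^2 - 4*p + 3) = 1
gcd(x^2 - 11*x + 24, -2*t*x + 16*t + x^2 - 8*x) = x - 8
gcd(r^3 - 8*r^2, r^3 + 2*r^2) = r^2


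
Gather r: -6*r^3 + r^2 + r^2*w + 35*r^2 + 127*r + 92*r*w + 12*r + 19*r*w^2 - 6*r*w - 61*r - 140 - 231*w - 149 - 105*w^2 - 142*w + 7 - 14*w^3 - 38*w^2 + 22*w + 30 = -6*r^3 + r^2*(w + 36) + r*(19*w^2 + 86*w + 78) - 14*w^3 - 143*w^2 - 351*w - 252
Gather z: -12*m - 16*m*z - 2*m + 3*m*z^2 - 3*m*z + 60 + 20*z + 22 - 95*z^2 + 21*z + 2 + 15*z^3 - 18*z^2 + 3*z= -14*m + 15*z^3 + z^2*(3*m - 113) + z*(44 - 19*m) + 84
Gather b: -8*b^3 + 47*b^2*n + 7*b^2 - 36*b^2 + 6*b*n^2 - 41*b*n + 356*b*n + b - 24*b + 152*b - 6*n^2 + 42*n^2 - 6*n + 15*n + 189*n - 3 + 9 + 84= -8*b^3 + b^2*(47*n - 29) + b*(6*n^2 + 315*n + 129) + 36*n^2 + 198*n + 90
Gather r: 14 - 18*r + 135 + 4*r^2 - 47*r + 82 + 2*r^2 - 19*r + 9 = 6*r^2 - 84*r + 240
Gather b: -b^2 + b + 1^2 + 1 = -b^2 + b + 2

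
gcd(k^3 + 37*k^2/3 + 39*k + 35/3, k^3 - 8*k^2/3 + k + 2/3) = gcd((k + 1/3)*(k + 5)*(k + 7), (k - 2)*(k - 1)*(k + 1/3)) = k + 1/3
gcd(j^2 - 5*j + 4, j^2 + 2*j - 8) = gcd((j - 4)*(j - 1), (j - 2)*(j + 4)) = 1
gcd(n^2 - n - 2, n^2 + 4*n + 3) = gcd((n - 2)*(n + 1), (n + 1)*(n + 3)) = n + 1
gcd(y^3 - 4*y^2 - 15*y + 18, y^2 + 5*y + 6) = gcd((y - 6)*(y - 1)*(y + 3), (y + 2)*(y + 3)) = y + 3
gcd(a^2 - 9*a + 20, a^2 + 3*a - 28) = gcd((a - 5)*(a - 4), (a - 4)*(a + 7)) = a - 4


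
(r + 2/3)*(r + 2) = r^2 + 8*r/3 + 4/3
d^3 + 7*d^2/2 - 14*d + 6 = (d - 2)*(d - 1/2)*(d + 6)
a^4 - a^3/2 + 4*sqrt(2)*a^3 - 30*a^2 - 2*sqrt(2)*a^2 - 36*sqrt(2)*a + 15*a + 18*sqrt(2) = (a - 1/2)*(a - 3*sqrt(2))*(a + sqrt(2))*(a + 6*sqrt(2))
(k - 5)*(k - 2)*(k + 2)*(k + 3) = k^4 - 2*k^3 - 19*k^2 + 8*k + 60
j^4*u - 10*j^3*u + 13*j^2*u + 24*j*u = j*(j - 8)*(j - 3)*(j*u + u)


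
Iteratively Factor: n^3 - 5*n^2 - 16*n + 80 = (n - 4)*(n^2 - n - 20) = (n - 4)*(n + 4)*(n - 5)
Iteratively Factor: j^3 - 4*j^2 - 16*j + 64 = (j - 4)*(j^2 - 16) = (j - 4)^2*(j + 4)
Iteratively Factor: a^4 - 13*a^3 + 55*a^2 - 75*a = (a - 5)*(a^3 - 8*a^2 + 15*a) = (a - 5)*(a - 3)*(a^2 - 5*a) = (a - 5)^2*(a - 3)*(a)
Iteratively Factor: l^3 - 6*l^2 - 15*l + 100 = (l - 5)*(l^2 - l - 20) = (l - 5)*(l + 4)*(l - 5)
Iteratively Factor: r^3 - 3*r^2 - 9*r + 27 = (r - 3)*(r^2 - 9) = (r - 3)*(r + 3)*(r - 3)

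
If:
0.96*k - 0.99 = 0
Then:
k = 1.03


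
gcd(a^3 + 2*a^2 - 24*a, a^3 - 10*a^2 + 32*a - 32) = a - 4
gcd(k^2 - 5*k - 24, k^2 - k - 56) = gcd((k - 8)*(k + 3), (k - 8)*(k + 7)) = k - 8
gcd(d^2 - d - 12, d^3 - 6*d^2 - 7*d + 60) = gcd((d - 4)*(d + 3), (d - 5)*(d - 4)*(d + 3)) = d^2 - d - 12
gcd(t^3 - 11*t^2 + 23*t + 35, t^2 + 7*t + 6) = t + 1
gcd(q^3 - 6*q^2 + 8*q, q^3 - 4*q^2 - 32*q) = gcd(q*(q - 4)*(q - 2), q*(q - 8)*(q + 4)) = q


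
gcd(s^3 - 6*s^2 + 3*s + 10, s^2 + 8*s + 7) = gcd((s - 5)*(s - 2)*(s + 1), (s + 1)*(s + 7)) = s + 1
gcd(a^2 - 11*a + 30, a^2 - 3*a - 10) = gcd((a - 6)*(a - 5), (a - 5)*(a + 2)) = a - 5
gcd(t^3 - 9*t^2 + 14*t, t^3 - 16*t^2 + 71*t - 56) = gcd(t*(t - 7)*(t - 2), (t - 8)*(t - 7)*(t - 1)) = t - 7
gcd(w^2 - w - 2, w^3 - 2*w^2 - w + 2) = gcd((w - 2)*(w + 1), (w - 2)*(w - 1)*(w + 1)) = w^2 - w - 2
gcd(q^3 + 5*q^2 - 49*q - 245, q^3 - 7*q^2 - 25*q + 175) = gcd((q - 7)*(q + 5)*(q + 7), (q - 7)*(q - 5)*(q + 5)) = q^2 - 2*q - 35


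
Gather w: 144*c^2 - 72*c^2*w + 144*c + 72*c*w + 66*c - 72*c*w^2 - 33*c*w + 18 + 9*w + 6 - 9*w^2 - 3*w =144*c^2 + 210*c + w^2*(-72*c - 9) + w*(-72*c^2 + 39*c + 6) + 24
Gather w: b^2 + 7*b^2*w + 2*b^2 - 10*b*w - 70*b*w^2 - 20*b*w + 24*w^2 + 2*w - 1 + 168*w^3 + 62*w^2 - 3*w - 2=3*b^2 + 168*w^3 + w^2*(86 - 70*b) + w*(7*b^2 - 30*b - 1) - 3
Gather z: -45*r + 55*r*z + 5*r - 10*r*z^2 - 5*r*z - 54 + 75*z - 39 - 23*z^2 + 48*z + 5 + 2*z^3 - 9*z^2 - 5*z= -40*r + 2*z^3 + z^2*(-10*r - 32) + z*(50*r + 118) - 88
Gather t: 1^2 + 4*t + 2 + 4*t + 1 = 8*t + 4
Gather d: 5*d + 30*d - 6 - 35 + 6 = 35*d - 35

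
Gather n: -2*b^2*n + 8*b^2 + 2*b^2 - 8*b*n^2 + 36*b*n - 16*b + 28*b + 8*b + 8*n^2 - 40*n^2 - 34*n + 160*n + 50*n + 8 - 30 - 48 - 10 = 10*b^2 + 20*b + n^2*(-8*b - 32) + n*(-2*b^2 + 36*b + 176) - 80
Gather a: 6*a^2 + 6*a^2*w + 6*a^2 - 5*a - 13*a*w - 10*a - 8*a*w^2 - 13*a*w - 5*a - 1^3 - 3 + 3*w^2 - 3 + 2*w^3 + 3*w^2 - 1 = a^2*(6*w + 12) + a*(-8*w^2 - 26*w - 20) + 2*w^3 + 6*w^2 - 8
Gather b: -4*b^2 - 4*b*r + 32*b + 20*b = -4*b^2 + b*(52 - 4*r)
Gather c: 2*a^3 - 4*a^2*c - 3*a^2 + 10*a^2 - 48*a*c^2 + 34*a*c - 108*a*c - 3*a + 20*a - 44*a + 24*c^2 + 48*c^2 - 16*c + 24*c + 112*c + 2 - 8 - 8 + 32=2*a^3 + 7*a^2 - 27*a + c^2*(72 - 48*a) + c*(-4*a^2 - 74*a + 120) + 18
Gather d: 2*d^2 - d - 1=2*d^2 - d - 1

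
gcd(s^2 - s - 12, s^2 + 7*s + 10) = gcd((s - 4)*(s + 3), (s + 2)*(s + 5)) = 1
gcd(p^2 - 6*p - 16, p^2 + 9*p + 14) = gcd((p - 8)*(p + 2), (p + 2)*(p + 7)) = p + 2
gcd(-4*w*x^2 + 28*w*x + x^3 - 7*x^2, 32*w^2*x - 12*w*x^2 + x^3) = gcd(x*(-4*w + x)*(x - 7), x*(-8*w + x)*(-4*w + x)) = -4*w*x + x^2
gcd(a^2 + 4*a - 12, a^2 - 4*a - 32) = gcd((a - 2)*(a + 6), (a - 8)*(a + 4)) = 1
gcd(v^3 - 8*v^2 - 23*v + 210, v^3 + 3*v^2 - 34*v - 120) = v^2 - v - 30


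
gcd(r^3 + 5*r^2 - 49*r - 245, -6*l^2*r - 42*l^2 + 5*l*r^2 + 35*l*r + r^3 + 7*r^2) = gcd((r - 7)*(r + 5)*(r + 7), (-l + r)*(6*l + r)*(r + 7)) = r + 7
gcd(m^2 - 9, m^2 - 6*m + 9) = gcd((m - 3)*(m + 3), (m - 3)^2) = m - 3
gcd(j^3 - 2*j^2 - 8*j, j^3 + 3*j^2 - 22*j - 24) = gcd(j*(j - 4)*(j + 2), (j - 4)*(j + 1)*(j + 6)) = j - 4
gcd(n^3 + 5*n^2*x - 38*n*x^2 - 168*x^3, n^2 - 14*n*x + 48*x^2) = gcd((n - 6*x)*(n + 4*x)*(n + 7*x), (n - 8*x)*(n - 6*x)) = -n + 6*x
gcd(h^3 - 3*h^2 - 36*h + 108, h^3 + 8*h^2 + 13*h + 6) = h + 6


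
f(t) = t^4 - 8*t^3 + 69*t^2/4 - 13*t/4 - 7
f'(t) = 4*t^3 - 24*t^2 + 69*t/2 - 13/4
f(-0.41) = -2.19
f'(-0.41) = -21.71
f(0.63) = -4.04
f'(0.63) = 9.96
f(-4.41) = 1407.17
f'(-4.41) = -965.21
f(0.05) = -7.12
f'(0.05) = -1.58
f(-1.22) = 39.38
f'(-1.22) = -88.32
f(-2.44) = 255.29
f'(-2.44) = -288.42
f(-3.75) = 867.39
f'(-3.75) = -681.06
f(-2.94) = 429.67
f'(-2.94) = -413.78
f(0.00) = -7.00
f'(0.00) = -3.25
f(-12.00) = 37076.00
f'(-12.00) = -10785.25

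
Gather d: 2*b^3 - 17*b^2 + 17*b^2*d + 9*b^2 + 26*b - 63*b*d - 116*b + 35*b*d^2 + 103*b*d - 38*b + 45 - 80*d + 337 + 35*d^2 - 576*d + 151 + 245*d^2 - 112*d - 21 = 2*b^3 - 8*b^2 - 128*b + d^2*(35*b + 280) + d*(17*b^2 + 40*b - 768) + 512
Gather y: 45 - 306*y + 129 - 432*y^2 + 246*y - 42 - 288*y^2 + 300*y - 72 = -720*y^2 + 240*y + 60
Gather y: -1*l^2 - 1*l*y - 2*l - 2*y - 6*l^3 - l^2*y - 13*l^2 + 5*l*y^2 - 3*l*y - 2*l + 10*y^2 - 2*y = -6*l^3 - 14*l^2 - 4*l + y^2*(5*l + 10) + y*(-l^2 - 4*l - 4)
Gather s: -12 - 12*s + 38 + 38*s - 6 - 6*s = 20*s + 20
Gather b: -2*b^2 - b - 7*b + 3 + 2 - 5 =-2*b^2 - 8*b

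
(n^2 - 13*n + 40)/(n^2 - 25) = (n - 8)/(n + 5)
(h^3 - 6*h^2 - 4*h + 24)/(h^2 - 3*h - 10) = (h^2 - 8*h + 12)/(h - 5)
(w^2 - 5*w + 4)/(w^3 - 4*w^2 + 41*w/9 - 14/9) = 9*(w - 4)/(9*w^2 - 27*w + 14)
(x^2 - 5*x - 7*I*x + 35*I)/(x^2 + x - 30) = (x - 7*I)/(x + 6)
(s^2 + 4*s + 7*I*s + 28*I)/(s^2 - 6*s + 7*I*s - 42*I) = (s + 4)/(s - 6)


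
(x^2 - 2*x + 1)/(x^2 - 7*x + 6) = (x - 1)/(x - 6)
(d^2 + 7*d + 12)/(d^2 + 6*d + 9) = (d + 4)/(d + 3)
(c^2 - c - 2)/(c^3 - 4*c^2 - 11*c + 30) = (c + 1)/(c^2 - 2*c - 15)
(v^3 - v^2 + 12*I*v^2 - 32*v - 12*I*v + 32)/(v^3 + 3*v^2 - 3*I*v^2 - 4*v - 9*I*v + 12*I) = (v^2 + 12*I*v - 32)/(v^2 + v*(4 - 3*I) - 12*I)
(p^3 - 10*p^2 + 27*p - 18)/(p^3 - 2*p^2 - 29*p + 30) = (p - 3)/(p + 5)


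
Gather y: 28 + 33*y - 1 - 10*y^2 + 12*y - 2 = -10*y^2 + 45*y + 25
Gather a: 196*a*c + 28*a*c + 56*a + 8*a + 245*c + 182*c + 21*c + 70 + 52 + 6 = a*(224*c + 64) + 448*c + 128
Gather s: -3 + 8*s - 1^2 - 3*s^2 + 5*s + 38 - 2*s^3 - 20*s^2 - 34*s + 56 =-2*s^3 - 23*s^2 - 21*s + 90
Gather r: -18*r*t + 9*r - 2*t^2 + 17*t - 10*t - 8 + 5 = r*(9 - 18*t) - 2*t^2 + 7*t - 3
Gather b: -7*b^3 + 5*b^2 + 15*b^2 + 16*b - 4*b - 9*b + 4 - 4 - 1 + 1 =-7*b^3 + 20*b^2 + 3*b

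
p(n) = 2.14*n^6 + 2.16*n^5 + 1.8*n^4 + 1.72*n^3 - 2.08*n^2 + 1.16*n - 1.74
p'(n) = 12.84*n^5 + 10.8*n^4 + 7.2*n^3 + 5.16*n^2 - 4.16*n + 1.16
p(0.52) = -1.20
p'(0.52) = 2.68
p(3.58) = 6125.71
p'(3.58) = 9707.34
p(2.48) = 783.18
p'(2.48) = 1745.48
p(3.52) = 5565.89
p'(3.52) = 8961.21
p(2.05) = 275.54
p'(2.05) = 731.96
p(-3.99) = 6757.92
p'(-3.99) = -10604.82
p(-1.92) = 51.50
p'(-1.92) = -211.05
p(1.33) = 26.64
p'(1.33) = 108.92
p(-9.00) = 1020113.16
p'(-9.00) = -692122.60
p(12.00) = 6967492.50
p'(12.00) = 3432087.56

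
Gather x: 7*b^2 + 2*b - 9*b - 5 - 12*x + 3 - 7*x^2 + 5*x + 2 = 7*b^2 - 7*b - 7*x^2 - 7*x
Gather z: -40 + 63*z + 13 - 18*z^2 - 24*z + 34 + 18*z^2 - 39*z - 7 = 0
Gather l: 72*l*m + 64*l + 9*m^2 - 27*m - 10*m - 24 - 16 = l*(72*m + 64) + 9*m^2 - 37*m - 40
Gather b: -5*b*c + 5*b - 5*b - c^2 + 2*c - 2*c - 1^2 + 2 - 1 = -5*b*c - c^2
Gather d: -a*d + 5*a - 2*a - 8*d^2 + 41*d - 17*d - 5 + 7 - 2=3*a - 8*d^2 + d*(24 - a)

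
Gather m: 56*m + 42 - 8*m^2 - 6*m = -8*m^2 + 50*m + 42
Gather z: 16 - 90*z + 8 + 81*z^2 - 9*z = 81*z^2 - 99*z + 24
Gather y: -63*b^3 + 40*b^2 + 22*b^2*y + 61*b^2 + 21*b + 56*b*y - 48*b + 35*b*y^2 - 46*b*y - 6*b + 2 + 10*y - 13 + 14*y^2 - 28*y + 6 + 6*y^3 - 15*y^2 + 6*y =-63*b^3 + 101*b^2 - 33*b + 6*y^3 + y^2*(35*b - 1) + y*(22*b^2 + 10*b - 12) - 5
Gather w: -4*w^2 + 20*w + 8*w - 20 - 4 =-4*w^2 + 28*w - 24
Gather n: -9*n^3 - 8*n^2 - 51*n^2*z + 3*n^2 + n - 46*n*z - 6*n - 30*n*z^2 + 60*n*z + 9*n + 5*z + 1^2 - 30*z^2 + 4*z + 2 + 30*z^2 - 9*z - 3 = -9*n^3 + n^2*(-51*z - 5) + n*(-30*z^2 + 14*z + 4)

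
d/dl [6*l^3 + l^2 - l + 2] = 18*l^2 + 2*l - 1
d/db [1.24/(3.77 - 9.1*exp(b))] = 11.284*exp(b)/(9.1*exp(b) - 3.77)^2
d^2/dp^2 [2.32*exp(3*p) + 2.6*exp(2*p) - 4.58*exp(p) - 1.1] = (20.88*exp(2*p) + 10.4*exp(p) - 4.58)*exp(p)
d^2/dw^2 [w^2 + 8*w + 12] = 2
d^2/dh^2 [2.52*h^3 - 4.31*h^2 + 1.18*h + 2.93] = 15.12*h - 8.62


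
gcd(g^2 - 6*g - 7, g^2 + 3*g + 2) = g + 1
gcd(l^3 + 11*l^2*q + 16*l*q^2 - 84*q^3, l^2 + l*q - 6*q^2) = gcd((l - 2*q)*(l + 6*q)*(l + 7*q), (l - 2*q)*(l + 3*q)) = -l + 2*q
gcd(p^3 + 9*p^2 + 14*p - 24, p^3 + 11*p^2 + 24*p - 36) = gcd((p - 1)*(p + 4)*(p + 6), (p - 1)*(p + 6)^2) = p^2 + 5*p - 6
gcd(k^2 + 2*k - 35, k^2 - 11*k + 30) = k - 5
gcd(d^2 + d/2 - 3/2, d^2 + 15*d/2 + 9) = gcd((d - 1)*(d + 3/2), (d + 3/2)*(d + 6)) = d + 3/2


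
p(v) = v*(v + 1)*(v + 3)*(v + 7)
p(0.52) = 20.92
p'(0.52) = 62.73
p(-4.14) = -42.38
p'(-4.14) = 46.10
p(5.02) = 2913.26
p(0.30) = 9.40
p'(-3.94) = 44.35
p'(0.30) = 42.68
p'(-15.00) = -6984.00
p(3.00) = 720.00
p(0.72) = 35.56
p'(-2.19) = 1.48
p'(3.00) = 612.00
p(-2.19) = 10.15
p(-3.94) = -33.32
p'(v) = v*(v + 1)*(v + 3) + v*(v + 1)*(v + 7) + v*(v + 3)*(v + 7) + (v + 1)*(v + 3)*(v + 7)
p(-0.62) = -3.58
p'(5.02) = 1669.88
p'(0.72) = 84.24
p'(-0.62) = -5.71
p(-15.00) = 20160.00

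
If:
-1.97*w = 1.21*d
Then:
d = -1.62809917355372*w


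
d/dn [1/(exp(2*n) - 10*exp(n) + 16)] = 2*(5 - exp(n))*exp(n)/(exp(2*n) - 10*exp(n) + 16)^2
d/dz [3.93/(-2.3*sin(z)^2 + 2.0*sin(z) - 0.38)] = (18.078*sin(z) - 7.86)*cos(z)/(2.3*sin(z)^2 - 2.0*sin(z) + 0.38)^2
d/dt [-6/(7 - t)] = -6/(t - 7)^2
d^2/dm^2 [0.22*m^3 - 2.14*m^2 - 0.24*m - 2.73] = 1.32*m - 4.28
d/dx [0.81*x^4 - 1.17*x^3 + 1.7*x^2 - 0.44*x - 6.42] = 3.24*x^3 - 3.51*x^2 + 3.4*x - 0.44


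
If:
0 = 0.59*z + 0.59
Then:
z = -1.00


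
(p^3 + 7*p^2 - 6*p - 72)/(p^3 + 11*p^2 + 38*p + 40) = (p^2 + 3*p - 18)/(p^2 + 7*p + 10)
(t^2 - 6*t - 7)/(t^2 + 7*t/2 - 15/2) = 2*(t^2 - 6*t - 7)/(2*t^2 + 7*t - 15)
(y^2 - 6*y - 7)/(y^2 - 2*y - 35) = (y + 1)/(y + 5)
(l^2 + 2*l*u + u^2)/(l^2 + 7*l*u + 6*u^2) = (l + u)/(l + 6*u)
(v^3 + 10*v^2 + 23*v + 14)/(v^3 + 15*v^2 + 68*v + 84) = (v + 1)/(v + 6)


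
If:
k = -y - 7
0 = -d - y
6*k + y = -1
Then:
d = 41/5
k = 6/5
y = -41/5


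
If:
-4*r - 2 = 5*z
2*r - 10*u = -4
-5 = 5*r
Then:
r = -1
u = 1/5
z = 2/5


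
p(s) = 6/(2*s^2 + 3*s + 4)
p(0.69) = 0.85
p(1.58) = 0.44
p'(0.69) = -0.70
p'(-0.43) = -0.81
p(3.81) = 0.13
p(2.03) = 0.33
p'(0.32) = -0.96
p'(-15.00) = 0.00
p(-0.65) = 2.07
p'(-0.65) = -0.29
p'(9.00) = -0.00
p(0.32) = 1.16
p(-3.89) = 0.27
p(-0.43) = 1.95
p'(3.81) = -0.06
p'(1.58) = -0.30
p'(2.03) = -0.20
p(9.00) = 0.03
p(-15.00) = 0.01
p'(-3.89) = 0.15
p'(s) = 6*(-4*s - 3)/(2*s^2 + 3*s + 4)^2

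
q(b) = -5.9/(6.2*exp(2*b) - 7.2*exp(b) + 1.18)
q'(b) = -5.9*(-12.4*exp(2*b) + 7.2*exp(b))/(6.2*exp(2*b) - 7.2*exp(b) + 1.18)^2 = (73.16*exp(b) - 42.48)*exp(b)/(6.2*exp(2*b) - 7.2*exp(b) + 1.18)^2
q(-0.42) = 6.75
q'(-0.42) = 4.81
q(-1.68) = -110.35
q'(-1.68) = -1880.61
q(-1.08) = 10.73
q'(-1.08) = -19.79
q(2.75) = -0.00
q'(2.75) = 0.01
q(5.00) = -0.00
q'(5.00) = 0.00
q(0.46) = -1.11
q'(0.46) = 4.09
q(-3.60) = -5.97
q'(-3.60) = -1.13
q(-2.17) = -13.45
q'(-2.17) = -20.24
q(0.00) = -32.78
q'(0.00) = 946.91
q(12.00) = 0.00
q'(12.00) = 0.00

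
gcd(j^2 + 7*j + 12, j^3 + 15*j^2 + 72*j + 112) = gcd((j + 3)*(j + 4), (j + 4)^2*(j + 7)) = j + 4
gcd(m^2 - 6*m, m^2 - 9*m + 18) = m - 6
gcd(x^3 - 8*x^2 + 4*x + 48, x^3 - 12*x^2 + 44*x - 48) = x^2 - 10*x + 24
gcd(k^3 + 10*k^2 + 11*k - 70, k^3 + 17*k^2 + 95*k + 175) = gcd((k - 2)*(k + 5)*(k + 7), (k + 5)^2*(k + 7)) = k^2 + 12*k + 35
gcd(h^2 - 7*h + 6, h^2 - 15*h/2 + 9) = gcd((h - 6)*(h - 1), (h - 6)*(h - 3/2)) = h - 6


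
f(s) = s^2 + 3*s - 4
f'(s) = 2*s + 3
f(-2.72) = -4.76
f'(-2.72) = -2.44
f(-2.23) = -5.72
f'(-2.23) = -1.46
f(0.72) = -1.32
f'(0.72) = 4.44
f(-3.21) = -3.33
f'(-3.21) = -3.42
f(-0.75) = -5.69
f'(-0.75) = 1.50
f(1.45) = 2.45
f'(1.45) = 5.90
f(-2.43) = -5.39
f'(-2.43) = -1.86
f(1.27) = 1.42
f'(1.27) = 5.54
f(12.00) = 176.00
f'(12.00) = 27.00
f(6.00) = 50.00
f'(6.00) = 15.00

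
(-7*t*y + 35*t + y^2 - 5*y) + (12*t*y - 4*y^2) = 5*t*y + 35*t - 3*y^2 - 5*y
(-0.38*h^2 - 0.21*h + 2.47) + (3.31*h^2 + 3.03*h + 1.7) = 2.93*h^2 + 2.82*h + 4.17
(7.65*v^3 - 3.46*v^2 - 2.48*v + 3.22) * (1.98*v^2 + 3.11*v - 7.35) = 15.147*v^5 + 16.9407*v^4 - 71.8985*v^3 + 24.0938*v^2 + 28.2422*v - 23.667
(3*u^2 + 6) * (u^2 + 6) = 3*u^4 + 24*u^2 + 36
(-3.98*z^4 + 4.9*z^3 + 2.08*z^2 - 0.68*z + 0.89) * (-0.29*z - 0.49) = 1.1542*z^5 + 0.5292*z^4 - 3.0042*z^3 - 0.822*z^2 + 0.0751*z - 0.4361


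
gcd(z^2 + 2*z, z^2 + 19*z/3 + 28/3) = 1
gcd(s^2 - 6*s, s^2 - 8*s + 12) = s - 6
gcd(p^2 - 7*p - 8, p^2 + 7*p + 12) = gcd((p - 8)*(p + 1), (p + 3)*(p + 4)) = 1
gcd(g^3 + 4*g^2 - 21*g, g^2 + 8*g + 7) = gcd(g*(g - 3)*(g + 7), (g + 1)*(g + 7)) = g + 7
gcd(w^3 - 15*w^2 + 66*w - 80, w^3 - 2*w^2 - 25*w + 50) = w^2 - 7*w + 10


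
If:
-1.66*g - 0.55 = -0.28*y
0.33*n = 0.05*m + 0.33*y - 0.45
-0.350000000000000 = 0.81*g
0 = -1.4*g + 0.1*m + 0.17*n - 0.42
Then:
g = -0.43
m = 1.18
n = -1.78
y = -0.60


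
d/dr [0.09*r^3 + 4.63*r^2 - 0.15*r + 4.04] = 0.27*r^2 + 9.26*r - 0.15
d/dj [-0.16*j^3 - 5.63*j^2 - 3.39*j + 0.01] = -0.48*j^2 - 11.26*j - 3.39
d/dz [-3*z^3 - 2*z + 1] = -9*z^2 - 2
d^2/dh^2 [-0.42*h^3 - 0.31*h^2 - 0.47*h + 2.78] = -2.52*h - 0.62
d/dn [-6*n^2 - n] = -12*n - 1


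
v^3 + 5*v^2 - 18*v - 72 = (v - 4)*(v + 3)*(v + 6)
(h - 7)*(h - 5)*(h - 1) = h^3 - 13*h^2 + 47*h - 35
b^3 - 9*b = b*(b - 3)*(b + 3)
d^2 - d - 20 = (d - 5)*(d + 4)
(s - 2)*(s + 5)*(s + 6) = s^3 + 9*s^2 + 8*s - 60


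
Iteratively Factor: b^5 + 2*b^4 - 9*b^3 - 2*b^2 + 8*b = (b - 1)*(b^4 + 3*b^3 - 6*b^2 - 8*b) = (b - 2)*(b - 1)*(b^3 + 5*b^2 + 4*b) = (b - 2)*(b - 1)*(b + 4)*(b^2 + b) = b*(b - 2)*(b - 1)*(b + 4)*(b + 1)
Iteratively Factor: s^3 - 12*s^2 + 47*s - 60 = (s - 5)*(s^2 - 7*s + 12) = (s - 5)*(s - 3)*(s - 4)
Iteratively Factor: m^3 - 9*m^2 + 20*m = (m - 4)*(m^2 - 5*m) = (m - 5)*(m - 4)*(m)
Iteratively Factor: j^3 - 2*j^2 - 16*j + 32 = (j - 4)*(j^2 + 2*j - 8) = (j - 4)*(j - 2)*(j + 4)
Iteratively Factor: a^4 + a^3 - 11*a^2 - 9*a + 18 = (a - 1)*(a^3 + 2*a^2 - 9*a - 18) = (a - 3)*(a - 1)*(a^2 + 5*a + 6) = (a - 3)*(a - 1)*(a + 3)*(a + 2)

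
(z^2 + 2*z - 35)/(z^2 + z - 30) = (z + 7)/(z + 6)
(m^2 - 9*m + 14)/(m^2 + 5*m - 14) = (m - 7)/(m + 7)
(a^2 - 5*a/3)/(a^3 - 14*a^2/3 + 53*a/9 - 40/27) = 9*a/(9*a^2 - 27*a + 8)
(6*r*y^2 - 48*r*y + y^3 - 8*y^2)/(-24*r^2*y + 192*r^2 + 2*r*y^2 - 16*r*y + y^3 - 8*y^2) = y/(-4*r + y)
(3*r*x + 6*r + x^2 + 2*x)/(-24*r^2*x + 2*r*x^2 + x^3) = (3*r*x + 6*r + x^2 + 2*x)/(x*(-24*r^2 + 2*r*x + x^2))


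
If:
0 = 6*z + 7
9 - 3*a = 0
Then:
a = 3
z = -7/6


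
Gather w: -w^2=-w^2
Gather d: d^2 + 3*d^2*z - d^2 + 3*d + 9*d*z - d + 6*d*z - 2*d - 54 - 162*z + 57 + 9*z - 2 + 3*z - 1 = 3*d^2*z + 15*d*z - 150*z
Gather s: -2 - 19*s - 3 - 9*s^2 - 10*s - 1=-9*s^2 - 29*s - 6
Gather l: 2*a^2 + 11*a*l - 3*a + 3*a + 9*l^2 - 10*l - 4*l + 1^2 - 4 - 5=2*a^2 + 9*l^2 + l*(11*a - 14) - 8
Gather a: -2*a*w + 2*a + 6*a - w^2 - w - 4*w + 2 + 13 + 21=a*(8 - 2*w) - w^2 - 5*w + 36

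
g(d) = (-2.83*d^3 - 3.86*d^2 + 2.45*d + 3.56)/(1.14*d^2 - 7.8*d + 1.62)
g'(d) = (7.8 - 2.28*d)*(-2.83*d^3 - 3.86*d^2 + 2.45*d + 3.56)/(1.14*d^2 - 7.8*d + 1.62)^2 + (-8.49*d^2 - 7.72*d + 2.45)/(1.14*d^2 - 7.8*d + 1.62) = (-3.2262*d^4 + 44.148*d^3 + 13.5612*d^2 - 20.6232*d + 31.737)/(1.2996*d^4 - 17.784*d^3 + 64.5336*d^2 - 25.272*d + 2.6244)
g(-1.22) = -0.00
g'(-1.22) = -0.06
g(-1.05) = 0.00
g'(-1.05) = 0.11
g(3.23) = 10.63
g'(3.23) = 9.11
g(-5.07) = 3.70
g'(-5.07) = -1.49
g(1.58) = 1.70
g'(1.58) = 3.03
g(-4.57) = 2.98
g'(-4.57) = -1.40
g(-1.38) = 0.02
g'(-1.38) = -0.20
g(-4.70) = 3.16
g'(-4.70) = -1.42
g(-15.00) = 23.06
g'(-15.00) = -2.20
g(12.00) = -74.99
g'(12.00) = 2.14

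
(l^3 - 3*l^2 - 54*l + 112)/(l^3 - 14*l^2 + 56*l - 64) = (l + 7)/(l - 4)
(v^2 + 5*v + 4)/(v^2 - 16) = (v + 1)/(v - 4)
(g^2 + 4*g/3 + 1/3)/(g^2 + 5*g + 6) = (3*g^2 + 4*g + 1)/(3*(g^2 + 5*g + 6))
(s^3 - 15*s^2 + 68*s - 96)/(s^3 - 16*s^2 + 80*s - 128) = (s - 3)/(s - 4)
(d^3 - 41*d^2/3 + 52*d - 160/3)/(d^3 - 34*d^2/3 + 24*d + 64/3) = (3*d - 5)/(3*d + 2)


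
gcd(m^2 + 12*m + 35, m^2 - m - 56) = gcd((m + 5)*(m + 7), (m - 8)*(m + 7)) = m + 7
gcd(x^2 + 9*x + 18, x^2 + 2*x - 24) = x + 6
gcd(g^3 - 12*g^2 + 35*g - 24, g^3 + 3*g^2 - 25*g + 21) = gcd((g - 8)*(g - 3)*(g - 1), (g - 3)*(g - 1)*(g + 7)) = g^2 - 4*g + 3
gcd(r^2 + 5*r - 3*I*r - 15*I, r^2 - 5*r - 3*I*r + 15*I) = r - 3*I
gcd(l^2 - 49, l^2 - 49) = l^2 - 49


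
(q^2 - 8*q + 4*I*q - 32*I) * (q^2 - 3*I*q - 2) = q^4 - 8*q^3 + I*q^3 + 10*q^2 - 8*I*q^2 - 80*q - 8*I*q + 64*I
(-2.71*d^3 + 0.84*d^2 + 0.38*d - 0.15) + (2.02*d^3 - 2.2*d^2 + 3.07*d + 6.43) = -0.69*d^3 - 1.36*d^2 + 3.45*d + 6.28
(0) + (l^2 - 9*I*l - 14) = l^2 - 9*I*l - 14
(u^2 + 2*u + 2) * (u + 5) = u^3 + 7*u^2 + 12*u + 10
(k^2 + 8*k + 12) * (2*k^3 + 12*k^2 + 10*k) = 2*k^5 + 28*k^4 + 130*k^3 + 224*k^2 + 120*k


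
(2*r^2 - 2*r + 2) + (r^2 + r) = 3*r^2 - r + 2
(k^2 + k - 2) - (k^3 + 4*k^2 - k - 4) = -k^3 - 3*k^2 + 2*k + 2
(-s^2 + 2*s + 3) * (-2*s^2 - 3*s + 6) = 2*s^4 - s^3 - 18*s^2 + 3*s + 18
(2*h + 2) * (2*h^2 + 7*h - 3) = 4*h^3 + 18*h^2 + 8*h - 6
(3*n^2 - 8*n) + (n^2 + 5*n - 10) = 4*n^2 - 3*n - 10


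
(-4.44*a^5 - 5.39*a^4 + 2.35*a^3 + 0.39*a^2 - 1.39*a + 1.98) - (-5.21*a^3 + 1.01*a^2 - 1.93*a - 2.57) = -4.44*a^5 - 5.39*a^4 + 7.56*a^3 - 0.62*a^2 + 0.54*a + 4.55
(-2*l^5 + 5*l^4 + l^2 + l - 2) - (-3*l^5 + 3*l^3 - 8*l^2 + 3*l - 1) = l^5 + 5*l^4 - 3*l^3 + 9*l^2 - 2*l - 1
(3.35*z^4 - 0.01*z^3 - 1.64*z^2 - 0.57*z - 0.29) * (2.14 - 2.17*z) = -7.2695*z^5 + 7.1907*z^4 + 3.5374*z^3 - 2.2727*z^2 - 0.5905*z - 0.6206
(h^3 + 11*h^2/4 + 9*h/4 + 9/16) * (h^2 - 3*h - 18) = h^5 - h^4/4 - 24*h^3 - 891*h^2/16 - 675*h/16 - 81/8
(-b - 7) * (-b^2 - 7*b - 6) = b^3 + 14*b^2 + 55*b + 42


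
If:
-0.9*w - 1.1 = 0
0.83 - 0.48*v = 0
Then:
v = 1.73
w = -1.22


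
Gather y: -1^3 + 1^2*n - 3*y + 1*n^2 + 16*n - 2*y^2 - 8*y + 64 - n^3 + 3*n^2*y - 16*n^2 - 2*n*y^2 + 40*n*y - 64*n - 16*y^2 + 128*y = -n^3 - 15*n^2 - 47*n + y^2*(-2*n - 18) + y*(3*n^2 + 40*n + 117) + 63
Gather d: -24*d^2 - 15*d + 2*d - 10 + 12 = -24*d^2 - 13*d + 2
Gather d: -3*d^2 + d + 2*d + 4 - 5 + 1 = -3*d^2 + 3*d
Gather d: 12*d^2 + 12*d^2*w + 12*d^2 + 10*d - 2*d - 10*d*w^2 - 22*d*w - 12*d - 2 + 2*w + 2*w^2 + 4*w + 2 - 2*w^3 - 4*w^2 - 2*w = d^2*(12*w + 24) + d*(-10*w^2 - 22*w - 4) - 2*w^3 - 2*w^2 + 4*w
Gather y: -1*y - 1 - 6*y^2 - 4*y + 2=-6*y^2 - 5*y + 1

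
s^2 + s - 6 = (s - 2)*(s + 3)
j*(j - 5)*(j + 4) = j^3 - j^2 - 20*j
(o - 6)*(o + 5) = o^2 - o - 30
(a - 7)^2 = a^2 - 14*a + 49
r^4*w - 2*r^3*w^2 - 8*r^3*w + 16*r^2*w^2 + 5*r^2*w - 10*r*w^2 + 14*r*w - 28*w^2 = (r - 7)*(r - 2)*(r - 2*w)*(r*w + w)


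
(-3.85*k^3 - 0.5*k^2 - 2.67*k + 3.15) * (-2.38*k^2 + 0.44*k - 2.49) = 9.163*k^5 - 0.504*k^4 + 15.7211*k^3 - 7.4268*k^2 + 8.0343*k - 7.8435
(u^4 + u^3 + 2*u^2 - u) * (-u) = -u^5 - u^4 - 2*u^3 + u^2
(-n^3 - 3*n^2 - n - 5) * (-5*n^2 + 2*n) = 5*n^5 + 13*n^4 - n^3 + 23*n^2 - 10*n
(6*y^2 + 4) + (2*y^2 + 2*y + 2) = 8*y^2 + 2*y + 6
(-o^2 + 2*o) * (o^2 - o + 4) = -o^4 + 3*o^3 - 6*o^2 + 8*o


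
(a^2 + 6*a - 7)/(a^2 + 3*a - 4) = (a + 7)/(a + 4)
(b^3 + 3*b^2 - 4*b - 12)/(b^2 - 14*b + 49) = (b^3 + 3*b^2 - 4*b - 12)/(b^2 - 14*b + 49)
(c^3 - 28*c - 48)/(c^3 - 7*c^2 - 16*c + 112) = (c^2 - 4*c - 12)/(c^2 - 11*c + 28)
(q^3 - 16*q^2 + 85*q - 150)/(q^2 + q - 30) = (q^2 - 11*q + 30)/(q + 6)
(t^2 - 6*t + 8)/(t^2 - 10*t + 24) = (t - 2)/(t - 6)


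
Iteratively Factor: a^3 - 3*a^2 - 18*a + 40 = (a - 5)*(a^2 + 2*a - 8) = (a - 5)*(a + 4)*(a - 2)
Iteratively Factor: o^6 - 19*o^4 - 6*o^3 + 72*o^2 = (o + 3)*(o^5 - 3*o^4 - 10*o^3 + 24*o^2) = (o - 4)*(o + 3)*(o^4 + o^3 - 6*o^2) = o*(o - 4)*(o + 3)*(o^3 + o^2 - 6*o) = o*(o - 4)*(o - 2)*(o + 3)*(o^2 + 3*o) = o*(o - 4)*(o - 2)*(o + 3)^2*(o)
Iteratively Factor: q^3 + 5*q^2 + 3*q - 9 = (q - 1)*(q^2 + 6*q + 9) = (q - 1)*(q + 3)*(q + 3)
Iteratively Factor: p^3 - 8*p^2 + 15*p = (p - 3)*(p^2 - 5*p) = p*(p - 3)*(p - 5)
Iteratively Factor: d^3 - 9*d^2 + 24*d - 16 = (d - 1)*(d^2 - 8*d + 16) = (d - 4)*(d - 1)*(d - 4)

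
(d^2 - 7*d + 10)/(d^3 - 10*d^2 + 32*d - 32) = (d - 5)/(d^2 - 8*d + 16)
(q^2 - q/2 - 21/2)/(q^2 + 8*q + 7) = (2*q^2 - q - 21)/(2*(q^2 + 8*q + 7))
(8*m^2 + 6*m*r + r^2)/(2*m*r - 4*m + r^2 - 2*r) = (4*m + r)/(r - 2)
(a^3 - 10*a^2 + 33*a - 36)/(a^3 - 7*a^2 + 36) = (a^2 - 7*a + 12)/(a^2 - 4*a - 12)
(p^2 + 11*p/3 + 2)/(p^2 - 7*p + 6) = (p^2 + 11*p/3 + 2)/(p^2 - 7*p + 6)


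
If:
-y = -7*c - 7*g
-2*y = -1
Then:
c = 1/14 - g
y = 1/2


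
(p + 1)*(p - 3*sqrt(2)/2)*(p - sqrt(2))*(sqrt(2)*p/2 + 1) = sqrt(2)*p^4/2 - 3*p^3/2 + sqrt(2)*p^3/2 - 3*p^2/2 - sqrt(2)*p^2 - sqrt(2)*p + 3*p + 3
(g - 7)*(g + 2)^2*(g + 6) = g^4 + 3*g^3 - 42*g^2 - 172*g - 168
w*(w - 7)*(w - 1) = w^3 - 8*w^2 + 7*w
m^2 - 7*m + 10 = (m - 5)*(m - 2)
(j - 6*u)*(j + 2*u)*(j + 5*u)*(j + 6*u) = j^4 + 7*j^3*u - 26*j^2*u^2 - 252*j*u^3 - 360*u^4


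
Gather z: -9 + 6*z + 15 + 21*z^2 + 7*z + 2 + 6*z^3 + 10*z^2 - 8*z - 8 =6*z^3 + 31*z^2 + 5*z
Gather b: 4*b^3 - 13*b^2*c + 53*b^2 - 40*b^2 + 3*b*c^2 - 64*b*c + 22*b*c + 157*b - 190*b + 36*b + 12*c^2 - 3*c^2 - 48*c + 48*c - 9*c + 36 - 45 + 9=4*b^3 + b^2*(13 - 13*c) + b*(3*c^2 - 42*c + 3) + 9*c^2 - 9*c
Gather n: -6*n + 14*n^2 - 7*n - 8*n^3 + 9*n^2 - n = -8*n^3 + 23*n^2 - 14*n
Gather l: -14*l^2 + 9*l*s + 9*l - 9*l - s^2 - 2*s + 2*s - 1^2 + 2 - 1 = -14*l^2 + 9*l*s - s^2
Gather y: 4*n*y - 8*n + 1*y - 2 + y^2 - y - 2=4*n*y - 8*n + y^2 - 4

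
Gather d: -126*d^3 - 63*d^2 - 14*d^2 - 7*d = -126*d^3 - 77*d^2 - 7*d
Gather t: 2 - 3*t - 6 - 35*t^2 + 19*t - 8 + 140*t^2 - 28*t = 105*t^2 - 12*t - 12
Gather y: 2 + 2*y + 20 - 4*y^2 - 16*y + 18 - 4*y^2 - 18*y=-8*y^2 - 32*y + 40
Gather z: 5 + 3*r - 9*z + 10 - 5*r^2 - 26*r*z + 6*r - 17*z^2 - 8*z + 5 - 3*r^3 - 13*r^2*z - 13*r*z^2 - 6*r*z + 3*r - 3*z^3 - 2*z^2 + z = -3*r^3 - 5*r^2 + 12*r - 3*z^3 + z^2*(-13*r - 19) + z*(-13*r^2 - 32*r - 16) + 20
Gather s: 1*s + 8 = s + 8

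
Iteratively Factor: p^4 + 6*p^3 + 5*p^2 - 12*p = (p + 4)*(p^3 + 2*p^2 - 3*p) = (p + 3)*(p + 4)*(p^2 - p) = p*(p + 3)*(p + 4)*(p - 1)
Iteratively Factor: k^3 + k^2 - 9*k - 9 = (k - 3)*(k^2 + 4*k + 3) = (k - 3)*(k + 3)*(k + 1)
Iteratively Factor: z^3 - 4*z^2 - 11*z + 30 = (z + 3)*(z^2 - 7*z + 10) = (z - 2)*(z + 3)*(z - 5)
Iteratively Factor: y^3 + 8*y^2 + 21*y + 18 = (y + 3)*(y^2 + 5*y + 6) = (y + 3)^2*(y + 2)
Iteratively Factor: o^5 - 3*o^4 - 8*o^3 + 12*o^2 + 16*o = (o - 2)*(o^4 - o^3 - 10*o^2 - 8*o) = o*(o - 2)*(o^3 - o^2 - 10*o - 8) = o*(o - 4)*(o - 2)*(o^2 + 3*o + 2) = o*(o - 4)*(o - 2)*(o + 2)*(o + 1)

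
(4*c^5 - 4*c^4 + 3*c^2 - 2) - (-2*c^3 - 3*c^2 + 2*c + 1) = 4*c^5 - 4*c^4 + 2*c^3 + 6*c^2 - 2*c - 3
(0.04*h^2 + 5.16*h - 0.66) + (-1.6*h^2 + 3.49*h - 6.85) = -1.56*h^2 + 8.65*h - 7.51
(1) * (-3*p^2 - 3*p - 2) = -3*p^2 - 3*p - 2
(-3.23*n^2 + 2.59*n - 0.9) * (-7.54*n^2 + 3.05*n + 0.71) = 24.3542*n^4 - 29.3801*n^3 + 12.3922*n^2 - 0.9061*n - 0.639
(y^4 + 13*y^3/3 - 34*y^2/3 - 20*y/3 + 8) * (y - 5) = y^5 - 2*y^4/3 - 33*y^3 + 50*y^2 + 124*y/3 - 40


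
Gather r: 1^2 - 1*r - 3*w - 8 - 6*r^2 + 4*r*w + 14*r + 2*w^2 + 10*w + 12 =-6*r^2 + r*(4*w + 13) + 2*w^2 + 7*w + 5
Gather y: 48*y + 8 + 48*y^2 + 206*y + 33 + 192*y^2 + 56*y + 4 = 240*y^2 + 310*y + 45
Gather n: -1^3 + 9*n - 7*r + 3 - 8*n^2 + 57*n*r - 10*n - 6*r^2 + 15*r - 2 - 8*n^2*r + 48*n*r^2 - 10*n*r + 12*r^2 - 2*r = n^2*(-8*r - 8) + n*(48*r^2 + 47*r - 1) + 6*r^2 + 6*r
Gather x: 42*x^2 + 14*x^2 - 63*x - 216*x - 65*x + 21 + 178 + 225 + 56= 56*x^2 - 344*x + 480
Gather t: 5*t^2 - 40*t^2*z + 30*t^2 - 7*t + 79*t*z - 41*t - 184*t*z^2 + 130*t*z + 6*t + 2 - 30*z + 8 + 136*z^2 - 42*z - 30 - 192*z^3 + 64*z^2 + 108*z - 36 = t^2*(35 - 40*z) + t*(-184*z^2 + 209*z - 42) - 192*z^3 + 200*z^2 + 36*z - 56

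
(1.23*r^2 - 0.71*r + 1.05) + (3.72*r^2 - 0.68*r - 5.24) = 4.95*r^2 - 1.39*r - 4.19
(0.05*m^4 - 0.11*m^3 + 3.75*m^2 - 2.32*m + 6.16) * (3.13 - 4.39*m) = -0.2195*m^5 + 0.6394*m^4 - 16.8068*m^3 + 21.9223*m^2 - 34.304*m + 19.2808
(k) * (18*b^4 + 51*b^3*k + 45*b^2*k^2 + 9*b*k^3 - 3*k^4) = 18*b^4*k + 51*b^3*k^2 + 45*b^2*k^3 + 9*b*k^4 - 3*k^5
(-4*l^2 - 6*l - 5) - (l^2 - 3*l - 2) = -5*l^2 - 3*l - 3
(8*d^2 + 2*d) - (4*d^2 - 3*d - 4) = 4*d^2 + 5*d + 4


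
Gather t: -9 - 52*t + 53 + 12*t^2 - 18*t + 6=12*t^2 - 70*t + 50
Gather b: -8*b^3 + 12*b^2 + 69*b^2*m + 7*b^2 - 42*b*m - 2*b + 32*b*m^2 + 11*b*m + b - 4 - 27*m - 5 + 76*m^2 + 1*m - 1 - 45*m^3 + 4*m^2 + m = -8*b^3 + b^2*(69*m + 19) + b*(32*m^2 - 31*m - 1) - 45*m^3 + 80*m^2 - 25*m - 10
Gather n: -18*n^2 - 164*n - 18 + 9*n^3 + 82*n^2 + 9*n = 9*n^3 + 64*n^2 - 155*n - 18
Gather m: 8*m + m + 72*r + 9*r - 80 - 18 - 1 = 9*m + 81*r - 99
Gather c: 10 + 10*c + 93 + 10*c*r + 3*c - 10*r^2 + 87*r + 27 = c*(10*r + 13) - 10*r^2 + 87*r + 130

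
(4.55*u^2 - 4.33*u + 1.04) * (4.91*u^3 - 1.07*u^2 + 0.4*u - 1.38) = 22.3405*u^5 - 26.1288*u^4 + 11.5595*u^3 - 9.1238*u^2 + 6.3914*u - 1.4352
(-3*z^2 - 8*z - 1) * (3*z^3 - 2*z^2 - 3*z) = -9*z^5 - 18*z^4 + 22*z^3 + 26*z^2 + 3*z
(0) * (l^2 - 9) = 0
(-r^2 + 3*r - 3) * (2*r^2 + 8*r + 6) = -2*r^4 - 2*r^3 + 12*r^2 - 6*r - 18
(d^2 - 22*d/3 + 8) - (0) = d^2 - 22*d/3 + 8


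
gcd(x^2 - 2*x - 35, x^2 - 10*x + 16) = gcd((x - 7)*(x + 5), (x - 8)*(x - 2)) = 1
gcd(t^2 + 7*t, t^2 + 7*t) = t^2 + 7*t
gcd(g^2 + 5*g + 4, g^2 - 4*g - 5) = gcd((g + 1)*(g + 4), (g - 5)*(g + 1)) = g + 1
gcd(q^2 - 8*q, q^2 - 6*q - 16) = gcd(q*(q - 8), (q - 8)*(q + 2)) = q - 8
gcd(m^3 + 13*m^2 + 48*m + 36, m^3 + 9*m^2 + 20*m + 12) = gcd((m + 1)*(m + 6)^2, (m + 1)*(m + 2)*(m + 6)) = m^2 + 7*m + 6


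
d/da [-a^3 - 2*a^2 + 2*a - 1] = -3*a^2 - 4*a + 2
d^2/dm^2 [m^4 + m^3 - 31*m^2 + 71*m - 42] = 12*m^2 + 6*m - 62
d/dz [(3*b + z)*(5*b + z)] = 8*b + 2*z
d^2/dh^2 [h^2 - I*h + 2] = 2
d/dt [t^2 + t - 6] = 2*t + 1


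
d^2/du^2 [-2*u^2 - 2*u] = -4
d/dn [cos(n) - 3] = -sin(n)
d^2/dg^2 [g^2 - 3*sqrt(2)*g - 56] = 2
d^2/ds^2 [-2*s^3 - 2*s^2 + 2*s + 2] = -12*s - 4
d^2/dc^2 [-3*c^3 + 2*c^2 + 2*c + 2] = 4 - 18*c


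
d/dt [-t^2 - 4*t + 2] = -2*t - 4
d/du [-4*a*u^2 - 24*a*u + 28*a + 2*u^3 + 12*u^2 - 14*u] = -8*a*u - 24*a + 6*u^2 + 24*u - 14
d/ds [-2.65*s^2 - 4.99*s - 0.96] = -5.3*s - 4.99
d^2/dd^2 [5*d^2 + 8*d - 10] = 10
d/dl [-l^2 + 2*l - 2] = 2 - 2*l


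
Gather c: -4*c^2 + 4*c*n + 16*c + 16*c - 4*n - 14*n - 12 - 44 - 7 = -4*c^2 + c*(4*n + 32) - 18*n - 63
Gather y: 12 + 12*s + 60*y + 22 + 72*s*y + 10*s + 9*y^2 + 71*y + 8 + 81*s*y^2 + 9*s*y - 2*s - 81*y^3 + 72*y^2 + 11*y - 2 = 20*s - 81*y^3 + y^2*(81*s + 81) + y*(81*s + 142) + 40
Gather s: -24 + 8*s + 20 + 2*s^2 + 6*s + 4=2*s^2 + 14*s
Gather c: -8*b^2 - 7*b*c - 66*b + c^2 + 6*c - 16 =-8*b^2 - 66*b + c^2 + c*(6 - 7*b) - 16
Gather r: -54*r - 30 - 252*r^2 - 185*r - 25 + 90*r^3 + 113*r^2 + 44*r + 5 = 90*r^3 - 139*r^2 - 195*r - 50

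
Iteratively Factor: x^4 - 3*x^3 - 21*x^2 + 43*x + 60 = (x + 4)*(x^3 - 7*x^2 + 7*x + 15) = (x + 1)*(x + 4)*(x^2 - 8*x + 15) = (x - 3)*(x + 1)*(x + 4)*(x - 5)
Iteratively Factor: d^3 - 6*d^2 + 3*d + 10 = (d - 2)*(d^2 - 4*d - 5) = (d - 5)*(d - 2)*(d + 1)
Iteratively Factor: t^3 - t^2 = (t - 1)*(t^2) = t*(t - 1)*(t)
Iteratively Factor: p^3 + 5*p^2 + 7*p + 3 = (p + 3)*(p^2 + 2*p + 1) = (p + 1)*(p + 3)*(p + 1)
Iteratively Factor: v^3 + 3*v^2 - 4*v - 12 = (v + 3)*(v^2 - 4) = (v - 2)*(v + 3)*(v + 2)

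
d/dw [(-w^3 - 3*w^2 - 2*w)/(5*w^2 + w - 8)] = (-5*w^4 - 2*w^3 + 31*w^2 + 48*w + 16)/(25*w^4 + 10*w^3 - 79*w^2 - 16*w + 64)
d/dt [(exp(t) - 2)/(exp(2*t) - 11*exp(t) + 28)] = (-(exp(t) - 2)*(2*exp(t) - 11) + exp(2*t) - 11*exp(t) + 28)*exp(t)/(exp(2*t) - 11*exp(t) + 28)^2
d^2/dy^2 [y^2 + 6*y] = 2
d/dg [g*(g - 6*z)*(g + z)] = 3*g^2 - 10*g*z - 6*z^2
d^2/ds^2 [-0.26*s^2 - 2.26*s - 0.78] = -0.520000000000000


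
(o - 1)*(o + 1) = o^2 - 1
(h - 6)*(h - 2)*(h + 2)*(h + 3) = h^4 - 3*h^3 - 22*h^2 + 12*h + 72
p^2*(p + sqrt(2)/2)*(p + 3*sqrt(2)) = p^4 + 7*sqrt(2)*p^3/2 + 3*p^2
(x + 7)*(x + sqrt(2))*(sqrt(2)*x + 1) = sqrt(2)*x^3 + 3*x^2 + 7*sqrt(2)*x^2 + sqrt(2)*x + 21*x + 7*sqrt(2)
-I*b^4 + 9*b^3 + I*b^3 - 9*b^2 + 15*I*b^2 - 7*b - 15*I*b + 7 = (b - 1)*(b + I)*(b + 7*I)*(-I*b + 1)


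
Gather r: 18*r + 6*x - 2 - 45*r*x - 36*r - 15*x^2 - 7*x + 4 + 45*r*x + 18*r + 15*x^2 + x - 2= 0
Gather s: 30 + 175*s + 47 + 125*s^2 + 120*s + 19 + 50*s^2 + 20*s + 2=175*s^2 + 315*s + 98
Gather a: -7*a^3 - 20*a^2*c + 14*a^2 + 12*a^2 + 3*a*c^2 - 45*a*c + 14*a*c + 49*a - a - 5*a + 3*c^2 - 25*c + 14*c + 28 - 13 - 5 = -7*a^3 + a^2*(26 - 20*c) + a*(3*c^2 - 31*c + 43) + 3*c^2 - 11*c + 10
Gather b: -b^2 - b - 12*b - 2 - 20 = -b^2 - 13*b - 22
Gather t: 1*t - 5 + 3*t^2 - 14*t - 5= 3*t^2 - 13*t - 10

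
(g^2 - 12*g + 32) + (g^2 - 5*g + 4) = 2*g^2 - 17*g + 36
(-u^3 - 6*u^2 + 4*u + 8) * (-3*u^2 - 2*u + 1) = 3*u^5 + 20*u^4 - u^3 - 38*u^2 - 12*u + 8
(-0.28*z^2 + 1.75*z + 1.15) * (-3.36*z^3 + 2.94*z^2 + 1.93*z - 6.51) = 0.9408*z^5 - 6.7032*z^4 + 0.7406*z^3 + 8.5813*z^2 - 9.173*z - 7.4865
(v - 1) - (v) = -1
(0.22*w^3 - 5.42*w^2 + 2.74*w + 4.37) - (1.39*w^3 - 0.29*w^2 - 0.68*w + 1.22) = -1.17*w^3 - 5.13*w^2 + 3.42*w + 3.15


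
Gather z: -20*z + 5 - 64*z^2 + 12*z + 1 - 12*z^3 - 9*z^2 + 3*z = -12*z^3 - 73*z^2 - 5*z + 6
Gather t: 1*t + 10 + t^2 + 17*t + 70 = t^2 + 18*t + 80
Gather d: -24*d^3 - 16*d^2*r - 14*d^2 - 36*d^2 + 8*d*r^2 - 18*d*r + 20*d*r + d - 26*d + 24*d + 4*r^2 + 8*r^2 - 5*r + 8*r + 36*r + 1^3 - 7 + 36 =-24*d^3 + d^2*(-16*r - 50) + d*(8*r^2 + 2*r - 1) + 12*r^2 + 39*r + 30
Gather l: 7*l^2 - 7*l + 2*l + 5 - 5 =7*l^2 - 5*l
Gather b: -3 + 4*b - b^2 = -b^2 + 4*b - 3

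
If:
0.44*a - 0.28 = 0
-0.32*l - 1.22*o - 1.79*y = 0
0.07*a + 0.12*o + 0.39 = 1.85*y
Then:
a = 0.64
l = 13.8058712121212 - 64.3697916666667*y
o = 15.4166666666667*y - 3.62121212121212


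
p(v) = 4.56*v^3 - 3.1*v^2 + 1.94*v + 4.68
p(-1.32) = -13.77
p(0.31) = 5.12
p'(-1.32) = 33.96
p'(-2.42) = 97.06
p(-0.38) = 3.24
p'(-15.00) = 3172.94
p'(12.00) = 1897.46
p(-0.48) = 2.53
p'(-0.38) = 6.27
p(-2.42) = -82.80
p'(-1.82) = 58.54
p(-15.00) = -16111.92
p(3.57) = 179.57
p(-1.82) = -36.61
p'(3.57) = 154.16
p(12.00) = 7461.24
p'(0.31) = 1.33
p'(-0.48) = 8.07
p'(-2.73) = 120.82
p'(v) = 13.68*v^2 - 6.2*v + 1.94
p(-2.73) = -116.50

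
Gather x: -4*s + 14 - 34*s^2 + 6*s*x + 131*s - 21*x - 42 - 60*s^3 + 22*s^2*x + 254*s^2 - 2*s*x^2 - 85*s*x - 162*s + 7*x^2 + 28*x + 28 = -60*s^3 + 220*s^2 - 35*s + x^2*(7 - 2*s) + x*(22*s^2 - 79*s + 7)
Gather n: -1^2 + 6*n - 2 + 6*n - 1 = 12*n - 4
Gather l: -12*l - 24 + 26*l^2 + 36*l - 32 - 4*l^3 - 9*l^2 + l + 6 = -4*l^3 + 17*l^2 + 25*l - 50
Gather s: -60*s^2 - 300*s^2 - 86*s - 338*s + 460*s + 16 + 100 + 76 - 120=-360*s^2 + 36*s + 72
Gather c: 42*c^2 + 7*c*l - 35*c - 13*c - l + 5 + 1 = 42*c^2 + c*(7*l - 48) - l + 6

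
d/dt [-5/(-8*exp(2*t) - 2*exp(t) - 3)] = (-80*exp(t) - 10)*exp(t)/(8*exp(2*t) + 2*exp(t) + 3)^2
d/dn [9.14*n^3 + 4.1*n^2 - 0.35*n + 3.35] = 27.42*n^2 + 8.2*n - 0.35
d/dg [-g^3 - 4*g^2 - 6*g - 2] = -3*g^2 - 8*g - 6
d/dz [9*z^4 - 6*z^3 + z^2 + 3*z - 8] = 36*z^3 - 18*z^2 + 2*z + 3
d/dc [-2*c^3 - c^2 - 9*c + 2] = -6*c^2 - 2*c - 9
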